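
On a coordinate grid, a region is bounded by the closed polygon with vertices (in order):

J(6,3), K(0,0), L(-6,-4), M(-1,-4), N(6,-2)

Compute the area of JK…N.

38

Apply Gauss's area formula: 2A = Σ (x_i·y_{i+1} − x_{i+1}·y_i), indices taken mod 5.
Σ = (0) + (0) + (20) + (26) + (30) = 76
Area = |Σ|/2 = 38.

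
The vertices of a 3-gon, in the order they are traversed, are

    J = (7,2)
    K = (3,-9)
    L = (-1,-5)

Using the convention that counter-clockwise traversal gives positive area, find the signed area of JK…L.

-30

Cross-terms: -69, -24, 33  ⇒  Σ = -60
Signed area = Σ/2 = -30 (negative ⇒ clockwise traversal).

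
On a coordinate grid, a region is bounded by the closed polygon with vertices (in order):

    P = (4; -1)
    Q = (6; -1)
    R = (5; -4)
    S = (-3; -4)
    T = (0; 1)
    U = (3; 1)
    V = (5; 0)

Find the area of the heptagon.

32.5

Apply Gauss's area formula: 2A = Σ (x_i·y_{i+1} − x_{i+1}·y_i), indices taken mod 7.
P→Q: (4)(-1) − (6)(-1) = 2
Q→R: (6)(-4) − (5)(-1) = -19
R→S: (5)(-4) − (-3)(-4) = -32
S→T: (-3)(1) − (0)(-4) = -3
T→U: (0)(1) − (3)(1) = -3
U→V: (3)(0) − (5)(1) = -5
V→P: (5)(-1) − (4)(0) = -5
Σ = -65
Area = |Σ|/2 = 32.5.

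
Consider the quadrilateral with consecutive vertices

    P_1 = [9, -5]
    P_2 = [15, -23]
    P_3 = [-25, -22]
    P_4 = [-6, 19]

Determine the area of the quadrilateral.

Apply the shoelace formula: 2A = Σ (x_i·y_{i+1} − x_{i+1}·y_i), indices taken mod 4.
Σ = (-132) + (-905) + (-607) + (-141) = -1785
Area = |Σ|/2 = 892.5.

892.5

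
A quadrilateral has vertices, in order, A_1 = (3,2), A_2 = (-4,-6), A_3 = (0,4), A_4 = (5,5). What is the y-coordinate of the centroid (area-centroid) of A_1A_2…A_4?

143/153

Apply the surveyor's formula. First the cross-terms c_i = x_i·y_{i+1} − x_{i+1}·y_i:
  -10, -16, -20, -5  ⇒  2A = -51, A = -25.5.
Then Σ (y_i + y_{i+1})·c_i = -143, so ȳ = -143 / (6·(-25.5)) = 143/153.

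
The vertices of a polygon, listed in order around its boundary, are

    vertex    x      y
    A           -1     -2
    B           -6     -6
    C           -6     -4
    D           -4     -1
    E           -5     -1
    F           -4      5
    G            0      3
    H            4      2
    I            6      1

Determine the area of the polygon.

50.5

Apply the shoelace (surveyor's) formula: 2A = Σ (x_i·y_{i+1} − x_{i+1}·y_i), indices taken mod 9.
Cross-terms: -6, -12, -10, -1, -29, -12, -12, -8, -11  ⇒  Σ = -101
Area = |Σ|/2 = 50.5.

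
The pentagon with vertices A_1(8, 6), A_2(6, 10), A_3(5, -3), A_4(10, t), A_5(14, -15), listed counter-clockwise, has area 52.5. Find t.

Write out the shoelace sum; only the two edges meeting at A_4 involve t:
2·Area = [(5·t − 10·(-3)) + (10·(-15) − 14·t)] + 180
       = -9·t + 60 = 105
⇒ t = -5.

-5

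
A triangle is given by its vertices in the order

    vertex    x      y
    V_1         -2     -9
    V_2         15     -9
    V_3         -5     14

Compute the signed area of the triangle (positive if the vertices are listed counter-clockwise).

195.5

Apply Gauss's area formula: 2A = Σ (x_i·y_{i+1} − x_{i+1}·y_i), indices taken mod 3.
Cross-terms: 153, 165, 73  ⇒  Σ = 391
Signed area = Σ/2 = 195.5 (positive ⇒ counter-clockwise traversal).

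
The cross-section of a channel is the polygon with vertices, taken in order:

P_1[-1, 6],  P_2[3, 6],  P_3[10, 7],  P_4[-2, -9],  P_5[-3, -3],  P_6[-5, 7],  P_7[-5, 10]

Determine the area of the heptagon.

115.5

Σ = (-24) + (-39) + (-76) + (-21) + (-36) + (-15) + (-20) = -231
Area = |Σ|/2 = 115.5.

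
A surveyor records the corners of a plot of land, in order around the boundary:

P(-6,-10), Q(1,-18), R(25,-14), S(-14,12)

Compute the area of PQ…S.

435

Cross-terms: 118, 436, 104, 212  ⇒  Σ = 870
Area = |Σ|/2 = 435.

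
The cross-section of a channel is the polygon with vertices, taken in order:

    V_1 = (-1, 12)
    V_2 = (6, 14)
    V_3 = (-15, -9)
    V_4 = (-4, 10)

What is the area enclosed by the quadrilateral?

77

Apply the shoelace formula: 2A = Σ (x_i·y_{i+1} − x_{i+1}·y_i), indices taken mod 4.
Σ = (-86) + (156) + (-186) + (-38) = -154
Area = |Σ|/2 = 77.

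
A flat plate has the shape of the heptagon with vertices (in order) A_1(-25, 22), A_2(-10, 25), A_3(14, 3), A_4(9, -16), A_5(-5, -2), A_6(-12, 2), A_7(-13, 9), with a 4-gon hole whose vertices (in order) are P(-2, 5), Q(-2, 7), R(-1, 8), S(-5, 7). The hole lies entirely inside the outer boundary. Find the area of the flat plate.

Outer boundary:
Apply Gauss's area formula: 2A = Σ (x_i·y_{i+1} − x_{i+1}·y_i), indices taken mod 7.
Σ = (-405) + (-380) + (-251) + (-98) + (-34) + (-82) + (-61) = -1311
Area = |Σ|/2 = 655.5.
Hole:
Apply the shoelace (surveyor's) formula: 2A = Σ (x_i·y_{i+1} − x_{i+1}·y_i), indices taken mod 4.
P→Q: (-2)(7) − (-2)(5) = -4
Q→R: (-2)(8) − (-1)(7) = -9
R→S: (-1)(7) − (-5)(8) = 33
S→P: (-5)(5) − (-2)(7) = -11
Σ = 9
Area = |Σ|/2 = 4.5.
Net area = 655.5 − 4.5 = 651.

651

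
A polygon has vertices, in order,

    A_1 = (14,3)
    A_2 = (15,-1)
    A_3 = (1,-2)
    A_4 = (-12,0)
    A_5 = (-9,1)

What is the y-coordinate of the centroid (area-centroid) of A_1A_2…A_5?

53/165

Apply the shoelace (surveyor's) formula. First the cross-terms c_i = x_i·y_{i+1} − x_{i+1}·y_i:
  -59, -29, -24, -12, -41  ⇒  2A = -165, A = -82.5.
Then Σ (y_i + y_{i+1})·c_i = -159, so ȳ = -159 / (6·(-82.5)) = 53/165.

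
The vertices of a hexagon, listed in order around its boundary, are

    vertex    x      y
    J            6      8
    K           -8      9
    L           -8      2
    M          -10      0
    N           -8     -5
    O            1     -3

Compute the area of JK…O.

Apply the shoelace formula: 2A = Σ (x_i·y_{i+1} − x_{i+1}·y_i), indices taken mod 6.
Cross-terms: 118, 56, 20, 50, 29, 26  ⇒  Σ = 299
Area = |Σ|/2 = 149.5.

149.5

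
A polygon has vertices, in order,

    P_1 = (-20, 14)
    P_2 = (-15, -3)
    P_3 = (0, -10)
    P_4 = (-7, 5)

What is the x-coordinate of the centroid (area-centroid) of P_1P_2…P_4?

-32/3

Apply the surveyor's formula. First the cross-terms c_i = x_i·y_{i+1} − x_{i+1}·y_i:
  270, 150, -70, 2  ⇒  2A = 352, A = 176.
Then Σ (x_i + x_{i+1})·c_i = -11264, so x̄ = -11264 / (6·176) = -32/3.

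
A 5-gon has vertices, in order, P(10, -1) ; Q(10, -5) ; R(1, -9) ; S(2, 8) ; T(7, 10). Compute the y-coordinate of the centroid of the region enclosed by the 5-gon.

Apply the shoelace (surveyor's) formula. First the cross-terms c_i = x_i·y_{i+1} − x_{i+1}·y_i:
  -40, -85, 26, -36, -107  ⇒  2A = -242, A = -121.
Then Σ (y_i + y_{i+1})·c_i = -207, so ȳ = -207 / (6·(-121)) = 69/242.

69/242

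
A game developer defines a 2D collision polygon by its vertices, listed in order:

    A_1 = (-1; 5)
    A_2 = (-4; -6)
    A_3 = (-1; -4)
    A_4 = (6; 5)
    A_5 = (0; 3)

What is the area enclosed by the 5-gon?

Σ = (26) + (10) + (19) + (18) + (3) = 76
Area = |Σ|/2 = 38.

38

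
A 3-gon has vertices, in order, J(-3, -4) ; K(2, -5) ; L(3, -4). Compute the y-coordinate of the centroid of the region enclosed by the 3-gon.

-13/3

Apply Gauss's area formula. First the cross-terms c_i = x_i·y_{i+1} − x_{i+1}·y_i:
  23, 7, -24  ⇒  2A = 6, A = 3.
Then Σ (y_i + y_{i+1})·c_i = -78, so ȳ = -78 / (6·3) = -13/3.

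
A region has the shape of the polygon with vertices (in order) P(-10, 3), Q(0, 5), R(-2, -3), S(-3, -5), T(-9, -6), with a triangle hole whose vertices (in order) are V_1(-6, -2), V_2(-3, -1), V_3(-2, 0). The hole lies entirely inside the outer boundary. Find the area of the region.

75.5

Outer boundary:
Σ = (-50) + (10) + (1) + (-27) + (-87) = -153
Area = |Σ|/2 = 76.5.
Hole:
Apply the shoelace (surveyor's) formula: 2A = Σ (x_i·y_{i+1} − x_{i+1}·y_i), indices taken mod 3.
Σ = (0) + (-2) + (4) = 2
Area = |Σ|/2 = 1.
Net area = 76.5 − 1 = 75.5.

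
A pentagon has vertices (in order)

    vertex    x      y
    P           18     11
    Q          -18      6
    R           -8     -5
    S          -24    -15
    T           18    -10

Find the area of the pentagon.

666

Apply Gauss's area formula: 2A = Σ (x_i·y_{i+1} − x_{i+1}·y_i), indices taken mod 5.
Σ = (306) + (138) + (0) + (510) + (378) = 1332
Area = |Σ|/2 = 666.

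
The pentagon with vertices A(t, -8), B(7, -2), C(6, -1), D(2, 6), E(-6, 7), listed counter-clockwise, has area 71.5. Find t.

6

Write out the shoelace sum; only the two edges meeting at A involve t:
2·Area = [((-6)·(-8) − t·7) + (t·(-2) − 7·(-8))] + 93
       = -9·t + 197 = 143
⇒ t = 6.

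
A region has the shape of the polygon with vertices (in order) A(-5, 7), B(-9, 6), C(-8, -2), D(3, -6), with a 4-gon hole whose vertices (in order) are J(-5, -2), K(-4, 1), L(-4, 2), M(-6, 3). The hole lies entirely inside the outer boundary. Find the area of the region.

Outer boundary:
Apply Gauss's area formula: 2A = Σ (x_i·y_{i+1} − x_{i+1}·y_i), indices taken mod 4.
Σ = (33) + (66) + (54) + (-9) = 144
Area = |Σ|/2 = 72.
Hole:
J→K: (-5)(1) − (-4)(-2) = -13
K→L: (-4)(2) − (-4)(1) = -4
L→M: (-4)(3) − (-6)(2) = 0
M→J: (-6)(-2) − (-5)(3) = 27
Σ = 10
Area = |Σ|/2 = 5.
Net area = 72 − 5 = 67.

67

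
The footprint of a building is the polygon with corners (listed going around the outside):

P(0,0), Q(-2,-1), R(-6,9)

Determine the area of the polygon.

12

Σ = (0) + (-24) + (0) = -24
Area = |Σ|/2 = 12.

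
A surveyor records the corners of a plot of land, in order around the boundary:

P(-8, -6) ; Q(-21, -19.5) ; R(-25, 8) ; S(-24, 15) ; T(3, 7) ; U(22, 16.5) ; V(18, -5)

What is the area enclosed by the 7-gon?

840.5

Cross-terms: 30, -655.5, -183, -213, -104.5, -407, -148  ⇒  Σ = -1681
Area = |Σ|/2 = 840.5.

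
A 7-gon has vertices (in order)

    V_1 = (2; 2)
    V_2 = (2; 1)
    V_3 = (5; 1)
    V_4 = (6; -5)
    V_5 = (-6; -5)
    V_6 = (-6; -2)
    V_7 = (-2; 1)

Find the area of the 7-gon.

65

Apply the shoelace formula: 2A = Σ (x_i·y_{i+1} − x_{i+1}·y_i), indices taken mod 7.
Σ = (-2) + (-3) + (-31) + (-60) + (-18) + (-10) + (-6) = -130
Area = |Σ|/2 = 65.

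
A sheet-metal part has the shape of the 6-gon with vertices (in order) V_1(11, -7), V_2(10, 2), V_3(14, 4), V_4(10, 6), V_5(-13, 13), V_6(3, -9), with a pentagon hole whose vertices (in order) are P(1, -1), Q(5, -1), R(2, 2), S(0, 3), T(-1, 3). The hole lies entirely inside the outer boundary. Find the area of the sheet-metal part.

244.5

Outer boundary:
Apply the shoelace (surveyor's) formula: 2A = Σ (x_i·y_{i+1} − x_{i+1}·y_i), indices taken mod 6.
Cross-terms: 92, 12, 44, 208, 78, 78  ⇒  Σ = 512
Area = |Σ|/2 = 256.
Hole:
Σ = (4) + (12) + (6) + (3) + (-2) = 23
Area = |Σ|/2 = 11.5.
Net area = 256 − 11.5 = 244.5.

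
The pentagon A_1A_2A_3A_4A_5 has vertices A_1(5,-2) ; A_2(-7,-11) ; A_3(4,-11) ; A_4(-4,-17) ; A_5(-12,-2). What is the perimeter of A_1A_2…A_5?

|A_1A_2| = √((-12)² + (-9)²) = √225 = 15
|A_2A_3| = √((11)² + (0)²) = √121 = 11
|A_3A_4| = √((-8)² + (-6)²) = √100 = 10
|A_4A_5| = √((-8)² + (15)²) = √289 = 17
|A_5A_1| = √((17)² + (0)²) = √289 = 17
Perimeter = 15 + 11 + 10 + 17 + 17 = 70.

70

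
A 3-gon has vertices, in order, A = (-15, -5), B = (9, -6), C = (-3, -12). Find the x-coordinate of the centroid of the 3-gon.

-3

Apply the shoelace formula. First the cross-terms c_i = x_i·y_{i+1} − x_{i+1}·y_i:
  135, -126, -165  ⇒  2A = -156, A = -78.
Then Σ (x_i + x_{i+1})·c_i = 1404, so x̄ = 1404 / (6·(-78)) = -3.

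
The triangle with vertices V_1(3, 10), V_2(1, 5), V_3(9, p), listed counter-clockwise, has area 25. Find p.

The doubled signed area Σ (x_i y_{i+1} − x_{i+1} y_i) is linear in p.
With p=0 it equals 50; the coefficient of p is -2 (from the two edges through V_3).
So -2·p + 50 = 2·25 = 50 ⇒ p = 0.

0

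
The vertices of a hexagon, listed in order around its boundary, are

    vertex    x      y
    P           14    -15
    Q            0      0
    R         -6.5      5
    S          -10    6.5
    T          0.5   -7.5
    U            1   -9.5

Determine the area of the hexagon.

Cross-terms: 0, 0, 7.75, 71.75, 2.75, 118  ⇒  Σ = 200.25
Area = |Σ|/2 = 100.125.

100.125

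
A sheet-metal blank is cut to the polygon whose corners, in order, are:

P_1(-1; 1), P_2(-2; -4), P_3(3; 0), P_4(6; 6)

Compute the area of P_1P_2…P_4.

24

Apply the shoelace formula: 2A = Σ (x_i·y_{i+1} − x_{i+1}·y_i), indices taken mod 4.
P_1→P_2: (-1)(-4) − (-2)(1) = 6
P_2→P_3: (-2)(0) − (3)(-4) = 12
P_3→P_4: (3)(6) − (6)(0) = 18
P_4→P_1: (6)(1) − (-1)(6) = 12
Σ = 48
Area = |Σ|/2 = 24.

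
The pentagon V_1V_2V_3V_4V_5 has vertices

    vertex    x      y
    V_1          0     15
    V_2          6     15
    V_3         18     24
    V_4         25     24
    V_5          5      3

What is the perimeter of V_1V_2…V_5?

|V_1V_2| = √((6)² + (0)²) = √36 = 6
|V_2V_3| = √((12)² + (9)²) = √225 = 15
|V_3V_4| = √((7)² + (0)²) = √49 = 7
|V_4V_5| = √((-20)² + (-21)²) = √841 = 29
|V_5V_1| = √((-5)² + (12)²) = √169 = 13
Perimeter = 6 + 15 + 7 + 29 + 13 = 70.

70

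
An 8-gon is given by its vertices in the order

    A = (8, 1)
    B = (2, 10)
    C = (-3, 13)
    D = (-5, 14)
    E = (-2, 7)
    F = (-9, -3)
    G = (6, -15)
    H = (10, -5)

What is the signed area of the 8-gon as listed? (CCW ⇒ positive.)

271

A→B: (8)(10) − (2)(1) = 78
B→C: (2)(13) − (-3)(10) = 56
C→D: (-3)(14) − (-5)(13) = 23
D→E: (-5)(7) − (-2)(14) = -7
E→F: (-2)(-3) − (-9)(7) = 69
F→G: (-9)(-15) − (6)(-3) = 153
G→H: (6)(-5) − (10)(-15) = 120
H→A: (10)(1) − (8)(-5) = 50
Σ = 542
Signed area = Σ/2 = 271 (positive ⇒ counter-clockwise traversal).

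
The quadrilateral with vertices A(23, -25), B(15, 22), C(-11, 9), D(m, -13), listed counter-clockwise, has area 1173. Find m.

The doubled signed area Σ (x_i y_{i+1} − x_{i+1} y_i) is linear in m.
With m=0 it equals 1700; the coefficient of m is -34 (from the two edges through D).
So -34·m + 1700 = 2·1173 = 2346 ⇒ m = -19.

-19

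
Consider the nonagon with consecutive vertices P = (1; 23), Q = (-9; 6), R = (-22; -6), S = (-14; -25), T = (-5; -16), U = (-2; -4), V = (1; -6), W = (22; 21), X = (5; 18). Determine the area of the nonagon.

754.5

Apply the surveyor's formula: 2A = Σ (x_i·y_{i+1} − x_{i+1}·y_i), indices taken mod 9.
P→Q: (1)(6) − (-9)(23) = 213
Q→R: (-9)(-6) − (-22)(6) = 186
R→S: (-22)(-25) − (-14)(-6) = 466
S→T: (-14)(-16) − (-5)(-25) = 99
T→U: (-5)(-4) − (-2)(-16) = -12
U→V: (-2)(-6) − (1)(-4) = 16
V→W: (1)(21) − (22)(-6) = 153
W→X: (22)(18) − (5)(21) = 291
X→P: (5)(23) − (1)(18) = 97
Σ = 1509
Area = |Σ|/2 = 754.5.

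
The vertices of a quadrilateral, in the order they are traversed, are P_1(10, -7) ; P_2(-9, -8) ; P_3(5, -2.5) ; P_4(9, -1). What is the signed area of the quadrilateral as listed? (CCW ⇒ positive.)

Σ = (-143) + (62.5) + (17.5) + (-53) = -116
Signed area = Σ/2 = -58 (negative ⇒ clockwise traversal).

-58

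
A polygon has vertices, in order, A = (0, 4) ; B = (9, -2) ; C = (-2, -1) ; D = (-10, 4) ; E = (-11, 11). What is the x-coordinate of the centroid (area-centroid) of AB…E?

-557/177

Apply the surveyor's formula. First the cross-terms c_i = x_i·y_{i+1} − x_{i+1}·y_i:
  -36, -13, -18, -66, -44  ⇒  2A = -177, A = -88.5.
Then Σ (x_i + x_{i+1})·c_i = 1671, so x̄ = 1671 / (6·(-88.5)) = -557/177.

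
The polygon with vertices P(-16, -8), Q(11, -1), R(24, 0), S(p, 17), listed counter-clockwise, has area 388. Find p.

The doubled signed area Σ (x_i y_{i+1} − x_{i+1} y_i) is linear in p.
With p=0 it equals 808; the coefficient of p is -8 (from the two edges through S).
So -8·p + 808 = 2·388 = 776 ⇒ p = 4.

4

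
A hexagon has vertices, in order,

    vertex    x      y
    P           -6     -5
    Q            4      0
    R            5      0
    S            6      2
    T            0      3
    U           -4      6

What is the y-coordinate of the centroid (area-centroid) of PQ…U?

Apply the shoelace (surveyor's) formula. First the cross-terms c_i = x_i·y_{i+1} − x_{i+1}·y_i:
  20, 0, 10, 18, 12, 56  ⇒  2A = 116, A = 58.
Then Σ (y_i + y_{i+1})·c_i = 174, so ȳ = 174 / (6·58) = 0.5.

0.5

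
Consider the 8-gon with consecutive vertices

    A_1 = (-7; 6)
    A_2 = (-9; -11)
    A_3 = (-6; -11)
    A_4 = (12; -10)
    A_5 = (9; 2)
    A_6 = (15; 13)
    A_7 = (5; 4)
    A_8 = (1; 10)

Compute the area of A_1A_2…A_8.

337

Apply the surveyor's formula: 2A = Σ (x_i·y_{i+1} − x_{i+1}·y_i), indices taken mod 8.
Σ = (131) + (33) + (192) + (114) + (87) + (-5) + (46) + (76) = 674
Area = |Σ|/2 = 337.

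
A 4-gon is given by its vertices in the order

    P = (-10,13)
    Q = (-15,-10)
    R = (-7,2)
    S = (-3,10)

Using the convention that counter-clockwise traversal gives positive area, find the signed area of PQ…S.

Σ = (295) + (-100) + (-64) + (61) = 192
Signed area = Σ/2 = 96 (positive ⇒ counter-clockwise traversal).

96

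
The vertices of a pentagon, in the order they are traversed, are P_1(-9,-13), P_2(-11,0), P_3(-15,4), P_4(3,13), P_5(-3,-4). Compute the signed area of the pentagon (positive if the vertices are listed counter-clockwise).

Apply the surveyor's formula: 2A = Σ (x_i·y_{i+1} − x_{i+1}·y_i), indices taken mod 5.
P_1→P_2: (-9)(0) − (-11)(-13) = -143
P_2→P_3: (-11)(4) − (-15)(0) = -44
P_3→P_4: (-15)(13) − (3)(4) = -207
P_4→P_5: (3)(-4) − (-3)(13) = 27
P_5→P_1: (-3)(-13) − (-9)(-4) = 3
Σ = -364
Signed area = Σ/2 = -182 (negative ⇒ clockwise traversal).

-182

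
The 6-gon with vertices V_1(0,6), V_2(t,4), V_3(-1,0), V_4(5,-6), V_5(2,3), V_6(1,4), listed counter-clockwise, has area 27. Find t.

The doubled signed area Σ (x_i y_{i+1} − x_{i+1} y_i) is linear in t.
With t=0 it equals 48; the coefficient of t is -6 (from the two edges through V_2).
So -6·t + 48 = 2·27 = 54 ⇒ t = -1.

-1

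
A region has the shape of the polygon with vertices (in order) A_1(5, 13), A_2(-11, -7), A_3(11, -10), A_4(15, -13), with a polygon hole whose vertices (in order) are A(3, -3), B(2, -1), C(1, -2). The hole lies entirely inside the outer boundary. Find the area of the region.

279.5

Outer boundary:
Σ = (108) + (187) + (7) + (260) = 562
Area = |Σ|/2 = 281.
Hole:
Apply the surveyor's formula: 2A = Σ (x_i·y_{i+1} − x_{i+1}·y_i), indices taken mod 3.
Σ = (3) + (-3) + (3) = 3
Area = |Σ|/2 = 1.5.
Net area = 281 − 1.5 = 279.5.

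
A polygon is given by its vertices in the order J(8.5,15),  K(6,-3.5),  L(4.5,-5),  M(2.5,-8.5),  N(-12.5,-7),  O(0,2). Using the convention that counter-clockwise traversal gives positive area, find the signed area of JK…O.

J→K: (8.5)(-3.5) − (6)(15) = -119.75
K→L: (6)(-5) − (4.5)(-3.5) = -14.25
L→M: (4.5)(-8.5) − (2.5)(-5) = -25.75
M→N: (2.5)(-7) − (-12.5)(-8.5) = -123.75
N→O: (-12.5)(2) − (0)(-7) = -25
O→J: (0)(15) − (8.5)(2) = -17
Σ = -325.5
Signed area = Σ/2 = -162.75 (negative ⇒ clockwise traversal).

-162.75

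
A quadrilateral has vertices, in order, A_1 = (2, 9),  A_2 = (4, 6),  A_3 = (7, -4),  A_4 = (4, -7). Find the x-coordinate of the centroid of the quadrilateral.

13/3

Apply the shoelace formula. First the cross-terms c_i = x_i·y_{i+1} − x_{i+1}·y_i:
  -24, -58, -33, 50  ⇒  2A = -65, A = -32.5.
Then Σ (x_i + x_{i+1})·c_i = -845, so x̄ = -845 / (6·(-32.5)) = 13/3.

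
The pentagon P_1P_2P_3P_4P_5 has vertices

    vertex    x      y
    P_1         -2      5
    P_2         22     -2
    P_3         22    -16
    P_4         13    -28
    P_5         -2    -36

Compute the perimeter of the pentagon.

|P_1P_2| = √((24)² + (-7)²) = √625 = 25
|P_2P_3| = √((0)² + (-14)²) = √196 = 14
|P_3P_4| = √((-9)² + (-12)²) = √225 = 15
|P_4P_5| = √((-15)² + (-8)²) = √289 = 17
|P_5P_1| = √((0)² + (41)²) = √1681 = 41
Perimeter = 25 + 14 + 15 + 17 + 41 = 112.

112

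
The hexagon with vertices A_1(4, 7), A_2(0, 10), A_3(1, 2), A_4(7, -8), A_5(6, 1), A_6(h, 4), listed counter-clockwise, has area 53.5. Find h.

Write out the shoelace sum; only the two edges meeting at A_6 involve h:
2·Area = [(6·4 − h·1) + (h·7 − 4·4)] + 63
       = 6·h + 71 = 107
⇒ h = 6.

6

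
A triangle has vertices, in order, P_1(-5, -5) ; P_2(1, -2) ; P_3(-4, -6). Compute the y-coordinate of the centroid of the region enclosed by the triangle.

-13/3

Apply the surveyor's formula. First the cross-terms c_i = x_i·y_{i+1} − x_{i+1}·y_i:
  15, -14, -10  ⇒  2A = -9, A = -4.5.
Then Σ (y_i + y_{i+1})·c_i = 117, so ȳ = 117 / (6·(-4.5)) = -13/3.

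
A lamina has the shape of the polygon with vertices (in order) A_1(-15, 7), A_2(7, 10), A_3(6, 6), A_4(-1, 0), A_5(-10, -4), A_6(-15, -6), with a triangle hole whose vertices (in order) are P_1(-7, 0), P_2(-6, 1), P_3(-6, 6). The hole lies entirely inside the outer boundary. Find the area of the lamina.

Outer boundary:
Apply the shoelace (surveyor's) formula: 2A = Σ (x_i·y_{i+1} − x_{i+1}·y_i), indices taken mod 6.
Σ = (-199) + (-18) + (6) + (4) + (0) + (-195) = -402
Area = |Σ|/2 = 201.
Hole:
Apply Gauss's area formula: 2A = Σ (x_i·y_{i+1} − x_{i+1}·y_i), indices taken mod 3.
P_1→P_2: (-7)(1) − (-6)(0) = -7
P_2→P_3: (-6)(6) − (-6)(1) = -30
P_3→P_1: (-6)(0) − (-7)(6) = 42
Σ = 5
Area = |Σ|/2 = 2.5.
Net area = 201 − 2.5 = 198.5.

198.5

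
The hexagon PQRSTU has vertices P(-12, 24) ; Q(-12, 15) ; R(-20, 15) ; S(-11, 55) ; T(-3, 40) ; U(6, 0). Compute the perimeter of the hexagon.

|PQ| = √((0)² + (-9)²) = √81 = 9
|QR| = √((-8)² + (0)²) = √64 = 8
|RS| = √((9)² + (40)²) = √1681 = 41
|ST| = √((8)² + (-15)²) = √289 = 17
|TU| = √((9)² + (-40)²) = √1681 = 41
|UP| = √((-18)² + (24)²) = √900 = 30
Perimeter = 9 + 8 + 41 + 17 + 41 + 30 = 146.

146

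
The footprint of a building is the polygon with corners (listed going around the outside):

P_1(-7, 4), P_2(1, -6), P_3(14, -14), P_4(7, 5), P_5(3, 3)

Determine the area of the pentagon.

Apply the shoelace (surveyor's) formula: 2A = Σ (x_i·y_{i+1} − x_{i+1}·y_i), indices taken mod 5.
Σ = (38) + (70) + (168) + (6) + (33) = 315
Area = |Σ|/2 = 157.5.

157.5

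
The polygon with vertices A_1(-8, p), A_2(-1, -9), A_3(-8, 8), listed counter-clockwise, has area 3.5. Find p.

The doubled signed area Σ (x_i y_{i+1} − x_{i+1} y_i) is linear in p.
With p=0 it equals 56; the coefficient of p is -7 (from the two edges through A_1).
So -7·p + 56 = 2·3.5 = 7 ⇒ p = 7.

7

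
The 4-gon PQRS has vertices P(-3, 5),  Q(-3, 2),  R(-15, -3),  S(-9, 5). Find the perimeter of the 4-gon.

32

|PQ| = √((0)² + (-3)²) = √9 = 3
|QR| = √((-12)² + (-5)²) = √169 = 13
|RS| = √((6)² + (8)²) = √100 = 10
|SP| = √((6)² + (0)²) = √36 = 6
Perimeter = 3 + 13 + 10 + 6 = 32.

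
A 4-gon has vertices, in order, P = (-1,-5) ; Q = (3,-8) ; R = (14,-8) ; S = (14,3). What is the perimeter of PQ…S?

|PQ| = √((4)² + (-3)²) = √25 = 5
|QR| = √((11)² + (0)²) = √121 = 11
|RS| = √((0)² + (11)²) = √121 = 11
|SP| = √((-15)² + (-8)²) = √289 = 17
Perimeter = 5 + 11 + 11 + 17 = 44.

44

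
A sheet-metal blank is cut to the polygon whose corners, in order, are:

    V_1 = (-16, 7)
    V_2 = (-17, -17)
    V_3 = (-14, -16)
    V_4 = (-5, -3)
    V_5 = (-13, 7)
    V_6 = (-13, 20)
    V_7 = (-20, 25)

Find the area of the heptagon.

239.5

Apply the shoelace (surveyor's) formula: 2A = Σ (x_i·y_{i+1} − x_{i+1}·y_i), indices taken mod 7.
V_1→V_2: (-16)(-17) − (-17)(7) = 391
V_2→V_3: (-17)(-16) − (-14)(-17) = 34
V_3→V_4: (-14)(-3) − (-5)(-16) = -38
V_4→V_5: (-5)(7) − (-13)(-3) = -74
V_5→V_6: (-13)(20) − (-13)(7) = -169
V_6→V_7: (-13)(25) − (-20)(20) = 75
V_7→V_1: (-20)(7) − (-16)(25) = 260
Σ = 479
Area = |Σ|/2 = 239.5.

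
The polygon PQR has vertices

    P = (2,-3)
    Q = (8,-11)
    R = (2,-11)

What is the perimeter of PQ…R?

|PQ| = √((6)² + (-8)²) = √100 = 10
|QR| = √((-6)² + (0)²) = √36 = 6
|RP| = √((0)² + (8)²) = √64 = 8
Perimeter = 10 + 6 + 8 = 24.

24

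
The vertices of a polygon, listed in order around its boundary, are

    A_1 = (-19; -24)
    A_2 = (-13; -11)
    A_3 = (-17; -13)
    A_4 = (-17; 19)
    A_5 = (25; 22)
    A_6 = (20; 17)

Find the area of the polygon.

843

Σ = (-103) + (-18) + (-544) + (-849) + (-15) + (-157) = -1686
Area = |Σ|/2 = 843.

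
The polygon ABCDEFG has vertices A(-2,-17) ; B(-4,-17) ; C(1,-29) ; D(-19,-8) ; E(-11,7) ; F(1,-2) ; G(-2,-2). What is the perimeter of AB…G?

|AB| = √((-2)² + (0)²) = √4 = 2
|BC| = √((5)² + (-12)²) = √169 = 13
|CD| = √((-20)² + (21)²) = √841 = 29
|DE| = √((8)² + (15)²) = √289 = 17
|EF| = √((12)² + (-9)²) = √225 = 15
|FG| = √((-3)² + (0)²) = √9 = 3
|GA| = √((0)² + (-15)²) = √225 = 15
Perimeter = 2 + 13 + 29 + 17 + 15 + 3 + 15 = 94.

94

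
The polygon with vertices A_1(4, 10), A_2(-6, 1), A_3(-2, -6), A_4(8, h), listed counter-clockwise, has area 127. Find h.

-4

The doubled signed area Σ (x_i y_{i+1} − x_{i+1} y_i) is linear in h.
With h=0 it equals 230; the coefficient of h is -6 (from the two edges through A_4).
So -6·h + 230 = 2·127 = 254 ⇒ h = -4.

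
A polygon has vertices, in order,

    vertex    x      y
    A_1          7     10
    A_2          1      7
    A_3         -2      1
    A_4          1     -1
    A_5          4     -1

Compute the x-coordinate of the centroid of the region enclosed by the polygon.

Apply the surveyor's formula. First the cross-terms c_i = x_i·y_{i+1} − x_{i+1}·y_i:
  39, 15, 1, 3, 47  ⇒  2A = 105, A = 52.5.
Then Σ (x_i + x_{i+1})·c_i = 828, so x̄ = 828 / (6·52.5) = 92/35.

92/35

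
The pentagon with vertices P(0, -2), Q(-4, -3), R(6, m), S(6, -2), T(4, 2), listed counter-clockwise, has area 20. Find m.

The doubled signed area Σ (x_i y_{i+1} − x_{i+1} y_i) is linear in m.
With m=0 it equals 10; the coefficient of m is -10 (from the two edges through R).
So -10·m + 10 = 2·20 = 40 ⇒ m = -3.

-3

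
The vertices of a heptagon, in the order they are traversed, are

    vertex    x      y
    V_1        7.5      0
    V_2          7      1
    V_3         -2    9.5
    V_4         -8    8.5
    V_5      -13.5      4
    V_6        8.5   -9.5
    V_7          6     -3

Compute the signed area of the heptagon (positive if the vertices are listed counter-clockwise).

Apply the shoelace (surveyor's) formula: 2A = Σ (x_i·y_{i+1} − x_{i+1}·y_i), indices taken mod 7.
Cross-terms: 7.5, 68.5, 59, 82.75, 94.25, 31.5, 22.5  ⇒  Σ = 366
Signed area = Σ/2 = 183 (positive ⇒ counter-clockwise traversal).

183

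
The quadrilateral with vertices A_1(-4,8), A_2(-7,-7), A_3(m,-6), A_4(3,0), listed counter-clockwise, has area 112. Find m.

8

Write out the shoelace sum; only the two edges meeting at A_3 involve m:
2·Area = [((-7)·(-6) − m·(-7)) + (m·0 − 3·(-6))] + 108
       = 7·m + 168 = 224
⇒ m = 8.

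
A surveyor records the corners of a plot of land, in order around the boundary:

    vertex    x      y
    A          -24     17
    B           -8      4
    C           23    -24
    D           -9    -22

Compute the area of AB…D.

631.5

Σ = (40) + (100) + (-722) + (-681) = -1263
Area = |Σ|/2 = 631.5.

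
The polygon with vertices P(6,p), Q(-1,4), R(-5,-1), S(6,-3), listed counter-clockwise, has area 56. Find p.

The doubled signed area Σ (x_i y_{i+1} − x_{i+1} y_i) is linear in p.
With p=0 it equals 84; the coefficient of p is 7 (from the two edges through P).
So 7·p + 84 = 2·56 = 112 ⇒ p = 4.

4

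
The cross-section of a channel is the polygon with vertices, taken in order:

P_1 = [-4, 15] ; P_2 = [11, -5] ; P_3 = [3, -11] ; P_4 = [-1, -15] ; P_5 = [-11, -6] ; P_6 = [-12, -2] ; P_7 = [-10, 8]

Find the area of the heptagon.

Apply Gauss's area formula: 2A = Σ (x_i·y_{i+1} − x_{i+1}·y_i), indices taken mod 7.
Σ = (-145) + (-106) + (-56) + (-159) + (-50) + (-116) + (-118) = -750
Area = |Σ|/2 = 375.

375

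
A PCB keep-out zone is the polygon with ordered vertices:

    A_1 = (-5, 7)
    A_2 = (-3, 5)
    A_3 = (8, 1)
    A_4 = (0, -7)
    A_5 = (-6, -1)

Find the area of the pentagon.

96

Apply the surveyor's formula: 2A = Σ (x_i·y_{i+1} − x_{i+1}·y_i), indices taken mod 5.
Σ = (-4) + (-43) + (-56) + (-42) + (-47) = -192
Area = |Σ|/2 = 96.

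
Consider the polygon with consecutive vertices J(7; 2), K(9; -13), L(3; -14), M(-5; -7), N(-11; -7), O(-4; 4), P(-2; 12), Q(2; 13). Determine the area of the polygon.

289

Σ = (-109) + (-87) + (-91) + (-42) + (-72) + (-40) + (-50) + (-87) = -578
Area = |Σ|/2 = 289.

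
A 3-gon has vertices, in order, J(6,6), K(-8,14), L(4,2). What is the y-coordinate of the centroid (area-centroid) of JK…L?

22/3

Apply Gauss's area formula. First the cross-terms c_i = x_i·y_{i+1} − x_{i+1}·y_i:
  132, -72, 12  ⇒  2A = 72, A = 36.
Then Σ (y_i + y_{i+1})·c_i = 1584, so ȳ = 1584 / (6·36) = 22/3.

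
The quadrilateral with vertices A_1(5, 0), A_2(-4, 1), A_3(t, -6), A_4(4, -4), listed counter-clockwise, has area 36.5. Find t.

The doubled signed area Σ (x_i y_{i+1} − x_{i+1} y_i) is linear in t.
With t=0 it equals 73; the coefficient of t is -5 (from the two edges through A_3).
So -5·t + 73 = 2·36.5 = 73 ⇒ t = 0.

0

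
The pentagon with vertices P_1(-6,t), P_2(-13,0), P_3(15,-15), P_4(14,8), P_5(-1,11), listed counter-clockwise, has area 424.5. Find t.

8

The doubled signed area Σ (x_i y_{i+1} − x_{i+1} y_i) is linear in t.
With t=0 it equals 753; the coefficient of t is 12 (from the two edges through P_1).
So 12·t + 753 = 2·424.5 = 849 ⇒ t = 8.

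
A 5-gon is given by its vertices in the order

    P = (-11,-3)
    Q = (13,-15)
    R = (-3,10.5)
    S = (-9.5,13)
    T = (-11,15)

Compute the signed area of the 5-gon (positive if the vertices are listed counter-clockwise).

P→Q: (-11)(-15) − (13)(-3) = 204
Q→R: (13)(10.5) − (-3)(-15) = 91.5
R→S: (-3)(13) − (-9.5)(10.5) = 60.75
S→T: (-9.5)(15) − (-11)(13) = 0.5
T→P: (-11)(-3) − (-11)(15) = 198
Σ = 554.75
Signed area = Σ/2 = 277.375 (positive ⇒ counter-clockwise traversal).

277.375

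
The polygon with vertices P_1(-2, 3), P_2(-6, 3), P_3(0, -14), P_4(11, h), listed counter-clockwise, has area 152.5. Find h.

11

The doubled signed area Σ (x_i y_{i+1} − x_{i+1} y_i) is linear in h.
With h=0 it equals 283; the coefficient of h is 2 (from the two edges through P_4).
So 2·h + 283 = 2·152.5 = 305 ⇒ h = 11.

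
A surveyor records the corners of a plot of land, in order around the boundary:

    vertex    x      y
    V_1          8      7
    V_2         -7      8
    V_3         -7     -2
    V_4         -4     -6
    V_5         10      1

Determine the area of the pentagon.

Apply Gauss's area formula: 2A = Σ (x_i·y_{i+1} − x_{i+1}·y_i), indices taken mod 5.
Cross-terms: 113, 70, 34, 56, 62  ⇒  Σ = 335
Area = |Σ|/2 = 167.5.

167.5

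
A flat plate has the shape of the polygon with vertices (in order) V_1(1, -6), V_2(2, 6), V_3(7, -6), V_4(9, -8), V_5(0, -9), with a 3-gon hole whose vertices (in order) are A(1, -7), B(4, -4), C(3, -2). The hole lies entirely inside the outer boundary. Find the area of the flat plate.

Outer boundary:
Cross-terms: 18, -54, -2, -81, 9  ⇒  Σ = -110
Area = |Σ|/2 = 55.
Hole:
Apply the shoelace formula: 2A = Σ (x_i·y_{i+1} − x_{i+1}·y_i), indices taken mod 3.
Σ = (24) + (4) + (-19) = 9
Area = |Σ|/2 = 4.5.
Net area = 55 − 4.5 = 50.5.

50.5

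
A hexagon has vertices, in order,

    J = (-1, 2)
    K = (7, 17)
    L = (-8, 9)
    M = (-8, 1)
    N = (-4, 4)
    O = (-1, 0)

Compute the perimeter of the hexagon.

|JK| = √((8)² + (15)²) = √289 = 17
|KL| = √((-15)² + (-8)²) = √289 = 17
|LM| = √((0)² + (-8)²) = √64 = 8
|MN| = √((4)² + (3)²) = √25 = 5
|NO| = √((3)² + (-4)²) = √25 = 5
|OJ| = √((0)² + (2)²) = √4 = 2
Perimeter = 17 + 17 + 8 + 5 + 5 + 2 = 54.

54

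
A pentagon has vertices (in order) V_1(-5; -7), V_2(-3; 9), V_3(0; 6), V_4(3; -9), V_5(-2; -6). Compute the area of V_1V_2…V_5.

V_1→V_2: (-5)(9) − (-3)(-7) = -66
V_2→V_3: (-3)(6) − (0)(9) = -18
V_3→V_4: (0)(-9) − (3)(6) = -18
V_4→V_5: (3)(-6) − (-2)(-9) = -36
V_5→V_1: (-2)(-7) − (-5)(-6) = -16
Σ = -154
Area = |Σ|/2 = 77.

77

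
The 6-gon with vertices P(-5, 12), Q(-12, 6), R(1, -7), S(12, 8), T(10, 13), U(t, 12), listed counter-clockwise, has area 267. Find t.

6

The doubled signed area Σ (x_i y_{i+1} − x_{i+1} y_i) is linear in t.
With t=0 it equals 540; the coefficient of t is -1 (from the two edges through U).
So -1·t + 540 = 2·267 = 534 ⇒ t = 6.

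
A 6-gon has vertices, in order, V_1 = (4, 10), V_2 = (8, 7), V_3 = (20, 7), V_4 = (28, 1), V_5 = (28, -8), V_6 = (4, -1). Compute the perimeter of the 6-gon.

|V_1V_2| = √((4)² + (-3)²) = √25 = 5
|V_2V_3| = √((12)² + (0)²) = √144 = 12
|V_3V_4| = √((8)² + (-6)²) = √100 = 10
|V_4V_5| = √((0)² + (-9)²) = √81 = 9
|V_5V_6| = √((-24)² + (7)²) = √625 = 25
|V_6V_1| = √((0)² + (11)²) = √121 = 11
Perimeter = 5 + 12 + 10 + 9 + 25 + 11 = 72.

72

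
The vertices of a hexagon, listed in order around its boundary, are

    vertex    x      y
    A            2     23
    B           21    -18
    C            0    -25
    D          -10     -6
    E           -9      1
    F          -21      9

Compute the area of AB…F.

959.5

A→B: (2)(-18) − (21)(23) = -519
B→C: (21)(-25) − (0)(-18) = -525
C→D: (0)(-6) − (-10)(-25) = -250
D→E: (-10)(1) − (-9)(-6) = -64
E→F: (-9)(9) − (-21)(1) = -60
F→A: (-21)(23) − (2)(9) = -501
Σ = -1919
Area = |Σ|/2 = 959.5.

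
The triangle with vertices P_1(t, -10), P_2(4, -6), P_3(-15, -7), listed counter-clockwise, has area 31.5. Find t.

The doubled signed area Σ (x_i y_{i+1} − x_{i+1} y_i) is linear in t.
With t=0 it equals 72; the coefficient of t is 1 (from the two edges through P_1).
So 1·t + 72 = 2·31.5 = 63 ⇒ t = -9.

-9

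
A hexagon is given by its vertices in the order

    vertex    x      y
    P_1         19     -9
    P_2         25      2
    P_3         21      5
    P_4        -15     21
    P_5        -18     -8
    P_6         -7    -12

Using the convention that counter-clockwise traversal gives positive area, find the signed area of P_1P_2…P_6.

905.5

Apply the shoelace (surveyor's) formula: 2A = Σ (x_i·y_{i+1} − x_{i+1}·y_i), indices taken mod 6.
Cross-terms: 263, 83, 516, 498, 160, 291  ⇒  Σ = 1811
Signed area = Σ/2 = 905.5 (positive ⇒ counter-clockwise traversal).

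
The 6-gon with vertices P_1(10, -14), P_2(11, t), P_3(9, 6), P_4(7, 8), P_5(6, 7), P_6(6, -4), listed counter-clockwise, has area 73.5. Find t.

Write out the shoelace sum; only the two edges meeting at P_2 involve t:
2·Area = [(10·t − 11·(-14)) + (11·6 − 9·t)] + -79
       = 1·t + 141 = 147
⇒ t = 6.

6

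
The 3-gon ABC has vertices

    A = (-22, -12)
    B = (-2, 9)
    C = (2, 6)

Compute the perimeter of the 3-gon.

|AB| = √((20)² + (21)²) = √841 = 29
|BC| = √((4)² + (-3)²) = √25 = 5
|CA| = √((-24)² + (-18)²) = √900 = 30
Perimeter = 29 + 5 + 30 = 64.

64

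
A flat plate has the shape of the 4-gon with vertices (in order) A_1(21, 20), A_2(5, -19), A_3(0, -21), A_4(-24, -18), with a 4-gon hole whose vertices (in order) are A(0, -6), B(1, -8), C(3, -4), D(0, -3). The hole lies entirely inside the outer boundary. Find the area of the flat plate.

596.5

Outer boundary:
Apply Gauss's area formula: 2A = Σ (x_i·y_{i+1} − x_{i+1}·y_i), indices taken mod 4.
A_1→A_2: (21)(-19) − (5)(20) = -499
A_2→A_3: (5)(-21) − (0)(-19) = -105
A_3→A_4: (0)(-18) − (-24)(-21) = -504
A_4→A_1: (-24)(20) − (21)(-18) = -102
Σ = -1210
Area = |Σ|/2 = 605.
Hole:
Apply the surveyor's formula: 2A = Σ (x_i·y_{i+1} − x_{i+1}·y_i), indices taken mod 4.
Cross-terms: 6, 20, -9, 0  ⇒  Σ = 17
Area = |Σ|/2 = 8.5.
Net area = 605 − 8.5 = 596.5.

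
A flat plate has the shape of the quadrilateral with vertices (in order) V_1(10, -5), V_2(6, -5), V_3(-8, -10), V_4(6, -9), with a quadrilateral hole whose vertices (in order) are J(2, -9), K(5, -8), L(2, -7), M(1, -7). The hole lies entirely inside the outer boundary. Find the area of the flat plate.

Outer boundary:
Apply Gauss's area formula: 2A = Σ (x_i·y_{i+1} − x_{i+1}·y_i), indices taken mod 4.
Σ = (-20) + (-100) + (132) + (60) = 72
Area = |Σ|/2 = 36.
Hole:
Cross-terms: 29, -19, -7, 5  ⇒  Σ = 8
Area = |Σ|/2 = 4.
Net area = 36 − 4 = 32.

32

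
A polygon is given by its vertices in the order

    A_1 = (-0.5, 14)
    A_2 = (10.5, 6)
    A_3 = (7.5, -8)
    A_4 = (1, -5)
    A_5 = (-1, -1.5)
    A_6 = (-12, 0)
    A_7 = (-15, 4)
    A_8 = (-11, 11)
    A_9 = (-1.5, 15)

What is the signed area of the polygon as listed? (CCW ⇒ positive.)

-332

Apply the surveyor's formula: 2A = Σ (x_i·y_{i+1} − x_{i+1}·y_i), indices taken mod 9.
Σ = (-150) + (-129) + (-29.5) + (-6.5) + (-18) + (-48) + (-121) + (-148.5) + (-13.5) = -664
Signed area = Σ/2 = -332 (negative ⇒ clockwise traversal).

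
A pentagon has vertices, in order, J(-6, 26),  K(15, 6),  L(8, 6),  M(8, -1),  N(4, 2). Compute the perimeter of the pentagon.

|JK| = √((21)² + (-20)²) = √841 = 29
|KL| = √((-7)² + (0)²) = √49 = 7
|LM| = √((0)² + (-7)²) = √49 = 7
|MN| = √((-4)² + (3)²) = √25 = 5
|NJ| = √((-10)² + (24)²) = √676 = 26
Perimeter = 29 + 7 + 7 + 5 + 26 = 74.

74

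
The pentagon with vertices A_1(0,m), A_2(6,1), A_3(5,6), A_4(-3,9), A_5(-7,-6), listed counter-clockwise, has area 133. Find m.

Write out the shoelace sum; only the two edges meeting at A_1 involve m:
2·Area = [((-7)·m − 0·(-6)) + (0·1 − 6·m)] + 175
       = -13·m + 175 = 266
⇒ m = -7.

-7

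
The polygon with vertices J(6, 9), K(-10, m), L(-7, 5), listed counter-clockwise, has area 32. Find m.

Write out the shoelace sum; only the two edges meeting at K involve m:
2·Area = [(6·m − (-10)·9) + ((-10)·5 − (-7)·m)] + -93
       = 13·m + -53 = 64
⇒ m = 9.

9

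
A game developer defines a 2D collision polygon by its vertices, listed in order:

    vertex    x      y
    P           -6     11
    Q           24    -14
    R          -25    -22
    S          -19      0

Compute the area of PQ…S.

842.5

Apply the surveyor's formula: 2A = Σ (x_i·y_{i+1} − x_{i+1}·y_i), indices taken mod 4.
Cross-terms: -180, -878, -418, -209  ⇒  Σ = -1685
Area = |Σ|/2 = 842.5.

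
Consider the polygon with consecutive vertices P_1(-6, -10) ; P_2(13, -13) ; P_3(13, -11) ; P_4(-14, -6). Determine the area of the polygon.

53

Σ = (208) + (26) + (-232) + (104) = 106
Area = |Σ|/2 = 53.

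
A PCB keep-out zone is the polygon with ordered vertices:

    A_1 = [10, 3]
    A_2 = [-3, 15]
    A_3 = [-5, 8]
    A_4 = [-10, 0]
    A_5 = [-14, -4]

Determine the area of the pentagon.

Apply the shoelace formula: 2A = Σ (x_i·y_{i+1} − x_{i+1}·y_i), indices taken mod 5.
A_1→A_2: (10)(15) − (-3)(3) = 159
A_2→A_3: (-3)(8) − (-5)(15) = 51
A_3→A_4: (-5)(0) − (-10)(8) = 80
A_4→A_5: (-10)(-4) − (-14)(0) = 40
A_5→A_1: (-14)(3) − (10)(-4) = -2
Σ = 328
Area = |Σ|/2 = 164.

164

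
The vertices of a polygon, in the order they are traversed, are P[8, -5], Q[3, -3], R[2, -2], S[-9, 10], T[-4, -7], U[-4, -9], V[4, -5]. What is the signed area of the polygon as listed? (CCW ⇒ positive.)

90

Cross-terms: -9, 0, 2, 103, 8, 56, 20  ⇒  Σ = 180
Signed area = Σ/2 = 90 (positive ⇒ counter-clockwise traversal).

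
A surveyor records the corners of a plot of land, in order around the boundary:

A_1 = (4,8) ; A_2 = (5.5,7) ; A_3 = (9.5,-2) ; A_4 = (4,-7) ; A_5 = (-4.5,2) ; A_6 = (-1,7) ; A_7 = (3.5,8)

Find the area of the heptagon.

120.75

Apply Gauss's area formula: 2A = Σ (x_i·y_{i+1} − x_{i+1}·y_i), indices taken mod 7.
A_1→A_2: (4)(7) − (5.5)(8) = -16
A_2→A_3: (5.5)(-2) − (9.5)(7) = -77.5
A_3→A_4: (9.5)(-7) − (4)(-2) = -58.5
A_4→A_5: (4)(2) − (-4.5)(-7) = -23.5
A_5→A_6: (-4.5)(7) − (-1)(2) = -29.5
A_6→A_7: (-1)(8) − (3.5)(7) = -32.5
A_7→A_1: (3.5)(8) − (4)(8) = -4
Σ = -241.5
Area = |Σ|/2 = 120.75.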